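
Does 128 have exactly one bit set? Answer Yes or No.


0b10000000. Only one bit set => Yes

Yes


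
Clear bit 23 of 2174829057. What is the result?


2174829057 & ~(1 << 23) = 2166440449

2166440449


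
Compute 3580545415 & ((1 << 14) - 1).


3580545415 & 16383 = 2439

2439


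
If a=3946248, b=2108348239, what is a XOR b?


3946248 ^ 2108348239 = 2107039815

2107039815


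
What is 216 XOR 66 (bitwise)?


0b11011000 ^ 0b1000010 = 0b10011010 = 154

154


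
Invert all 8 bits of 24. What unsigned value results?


24 ^ 255 = 231

231


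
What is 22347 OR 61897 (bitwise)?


0b101011101001011 | 0b1111000111001001 = 0b1111011111001011 = 63435

63435


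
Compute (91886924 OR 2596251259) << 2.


Step 1: 91886924 | 2596251259 = 2684335999
Step 2: 2684335999 << 2 = 10737343996

10737343996


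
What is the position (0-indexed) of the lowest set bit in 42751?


0b1010011011111111. Lowest set bit at position 0

0


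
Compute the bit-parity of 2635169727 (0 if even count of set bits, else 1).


0b10011101000100010111111110111111 has 21 ones => parity 1

1


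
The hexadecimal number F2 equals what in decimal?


F2 hex = 242 decimal

242


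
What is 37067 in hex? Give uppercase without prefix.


37067 = 90CB hex

90CB


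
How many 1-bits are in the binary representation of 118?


0b1110110 has 5 set bits

5


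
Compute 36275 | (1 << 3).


36275 | (1 << 3) = 36275 | 8 = 36283

36283


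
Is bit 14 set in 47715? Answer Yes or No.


0b1011101001100011, bit 14 = 0. No

No


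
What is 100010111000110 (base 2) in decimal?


100010111000110 in decimal = 17862

17862


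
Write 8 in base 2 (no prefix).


8 = 1000 in binary

1000


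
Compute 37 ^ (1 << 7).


37 ^ (1 << 7) = 37 ^ 128 = 165

165


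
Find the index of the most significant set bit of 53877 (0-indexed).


0b1101001001110101. Highest set bit at position 15

15


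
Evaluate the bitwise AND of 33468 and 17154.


0b1000001010111100 & 0b100001100000010 = 0b1000000000 = 512

512


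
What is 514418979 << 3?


0b11110101010010110100100100011 << 3 = 0b11110101010010110100100100011000 = 4115351832

4115351832


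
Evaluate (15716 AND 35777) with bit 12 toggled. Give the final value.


Step 1: 15716 & 35777 = 2368
Step 2: 2368 ^ (1 << 12) = 2368 ^ 4096 = 6464

6464


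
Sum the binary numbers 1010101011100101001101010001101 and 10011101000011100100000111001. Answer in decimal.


1010101011100101001101010001101 + 10011101000011100100000111001 = 1101001000101000110001011000110 = 1762943686

1762943686


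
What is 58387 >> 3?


0b1110010000010011 >> 3 = 0b1110010000010 = 7298

7298


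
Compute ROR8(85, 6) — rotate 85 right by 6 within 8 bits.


Rotate 0b1010101 right by 6 (8-bit) = 0b1010101 = 85

85


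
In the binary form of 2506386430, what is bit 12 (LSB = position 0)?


0b10010101011001000110101111111110, position 12 = 0

0


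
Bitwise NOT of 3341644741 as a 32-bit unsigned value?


~0b11000111001011010111001111000101 = 0b111000110100101000110000111010 = 953322554 (32-bit unsigned)

953322554


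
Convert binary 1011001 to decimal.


1011001 in decimal = 89

89


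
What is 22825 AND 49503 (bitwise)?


0b101100100101001 & 0b1100000101011111 = 0b100000100001001 = 16649

16649


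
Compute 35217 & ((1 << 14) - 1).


35217 & 16383 = 2449

2449


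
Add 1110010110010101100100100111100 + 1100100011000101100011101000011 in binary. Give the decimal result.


1110010110010101100100100111100 + 1100100011000101100011101000011 = 11010111001011011001000001111111 = 3610087551

3610087551


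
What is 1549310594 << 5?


0b1011100010110001001101010000010 << 5 = 0b101110001011000100110101000001000000 = 49577939008

49577939008


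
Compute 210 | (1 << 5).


210 | (1 << 5) = 210 | 32 = 242

242


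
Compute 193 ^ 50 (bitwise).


0b11000001 ^ 0b110010 = 0b11110011 = 243

243


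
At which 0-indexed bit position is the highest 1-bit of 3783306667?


0b11100001100000001010110110101011. Highest set bit at position 31

31


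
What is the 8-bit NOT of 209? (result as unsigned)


~0b11010001 = 0b101110 = 46 (8-bit unsigned)

46


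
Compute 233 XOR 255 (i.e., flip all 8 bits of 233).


233 ^ 255 = 22

22


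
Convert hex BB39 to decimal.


BB39 hex = 47929 decimal

47929


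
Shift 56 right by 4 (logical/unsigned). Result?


0b111000 >> 4 = 0b11 = 3

3


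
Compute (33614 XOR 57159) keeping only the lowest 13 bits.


Step 1: 33614 ^ 57159 = 23561
Step 2: 23561 & 8191 = 7177

7177


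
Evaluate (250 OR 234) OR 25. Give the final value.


Step 1: 250 | 234 = 250
Step 2: 250 | 25 = 251

251


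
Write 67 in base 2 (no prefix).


67 = 1000011 in binary

1000011


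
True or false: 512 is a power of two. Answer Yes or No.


0b1000000000. Only one bit set => Yes

Yes


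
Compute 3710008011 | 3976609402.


0b11011101001000100011101011001011 | 0b11101101000001100011111001111010 = 0b11111101001001100011111011111011 = 4247142139

4247142139


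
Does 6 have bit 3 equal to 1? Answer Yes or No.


0b110, bit 3 = 0. No

No


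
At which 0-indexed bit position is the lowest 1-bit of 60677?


0b1110110100000101. Lowest set bit at position 0

0


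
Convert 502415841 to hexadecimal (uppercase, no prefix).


502415841 = 1DF241E1 hex

1DF241E1


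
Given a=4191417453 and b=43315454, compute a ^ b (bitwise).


4191417453 ^ 43315454 = 4215735443

4215735443


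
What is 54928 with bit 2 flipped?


54928 ^ (1 << 2) = 54928 ^ 4 = 54932

54932


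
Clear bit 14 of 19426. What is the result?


19426 & ~(1 << 14) = 3042

3042


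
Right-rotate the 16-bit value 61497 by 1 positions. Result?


Rotate 0b1111000000111001 right by 1 (16-bit) = 0b1111100000011100 = 63516

63516


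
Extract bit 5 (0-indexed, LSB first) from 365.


0b101101101, position 5 = 1

1


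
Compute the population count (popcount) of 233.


0b11101001 has 5 set bits

5


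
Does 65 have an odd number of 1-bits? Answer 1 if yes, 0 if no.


0b1000001 has 2 ones => parity 0

0


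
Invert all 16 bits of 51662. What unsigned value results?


51662 ^ 65535 = 13873

13873


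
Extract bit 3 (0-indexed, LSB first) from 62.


0b111110, position 3 = 1

1


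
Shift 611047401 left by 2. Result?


0b100100011010111101011111101001 << 2 = 0b10010001101011110101111110100100 = 2444189604

2444189604


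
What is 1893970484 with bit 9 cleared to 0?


1893970484 & ~(1 << 9) = 1893969972

1893969972


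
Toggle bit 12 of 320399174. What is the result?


320399174 ^ (1 << 12) = 320399174 ^ 4096 = 320403270

320403270


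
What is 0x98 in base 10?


98 hex = 152 decimal

152


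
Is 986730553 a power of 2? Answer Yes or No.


0b111010110100000101000000111001. Multiple bits set => No

No


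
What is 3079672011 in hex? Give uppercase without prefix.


3079672011 = B79010CB hex

B79010CB


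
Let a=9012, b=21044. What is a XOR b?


9012 ^ 21044 = 28928

28928


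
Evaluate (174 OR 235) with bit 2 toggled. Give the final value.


Step 1: 174 | 235 = 239
Step 2: 239 ^ (1 << 2) = 239 ^ 4 = 235

235


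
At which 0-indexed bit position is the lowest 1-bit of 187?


0b10111011. Lowest set bit at position 0

0


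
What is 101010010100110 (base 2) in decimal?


101010010100110 in decimal = 21670

21670


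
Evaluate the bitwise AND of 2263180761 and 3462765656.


0b10000110111001010110010111011001 & 0b11001110011001011001110001011000 = 0b10000110011001010000010001011000 = 2254767192

2254767192


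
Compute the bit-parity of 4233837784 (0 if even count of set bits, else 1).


0b11111100010110110011110011011000 has 19 ones => parity 1

1


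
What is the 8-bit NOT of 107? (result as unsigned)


~0b1101011 = 0b10010100 = 148 (8-bit unsigned)

148


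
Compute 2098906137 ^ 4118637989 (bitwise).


0b1111101000110101100010000011001 ^ 0b11110101011111010110110110100101 = 0b10001000011001111010100110111100 = 2288495036

2288495036


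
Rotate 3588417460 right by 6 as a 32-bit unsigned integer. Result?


Rotate 0b11010101111000101110011110110100 right by 6 (32-bit) = 0b11010011010101111000101110011110 = 3545729950

3545729950


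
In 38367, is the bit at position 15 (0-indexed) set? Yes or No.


0b1001010111011111, bit 15 = 1. Yes

Yes


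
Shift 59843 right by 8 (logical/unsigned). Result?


0b1110100111000011 >> 8 = 0b11101001 = 233

233


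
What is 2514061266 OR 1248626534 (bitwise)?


0b10010101110110011000011111010010 | 0b1001010011011001000011101100110 = 0b11011111111111011000011111110110 = 3757934582

3757934582


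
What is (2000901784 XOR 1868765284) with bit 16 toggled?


Step 1: 2000901784 ^ 1868765284 = 404770556
Step 2: 404770556 ^ (1 << 16) = 404770556 ^ 65536 = 404836092

404836092


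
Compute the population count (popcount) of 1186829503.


0b1000110101111011001010010111111 has 19 set bits

19


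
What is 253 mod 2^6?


253 & 63 = 61

61


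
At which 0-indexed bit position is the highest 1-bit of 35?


0b100011. Highest set bit at position 5

5


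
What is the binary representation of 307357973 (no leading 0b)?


307357973 = 10010010100011110100100010101 in binary

10010010100011110100100010101


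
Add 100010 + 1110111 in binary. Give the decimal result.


100010 + 1110111 = 10011001 = 153

153


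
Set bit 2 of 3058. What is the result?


3058 | (1 << 2) = 3058 | 4 = 3062

3062


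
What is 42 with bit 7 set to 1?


42 | (1 << 7) = 42 | 128 = 170

170


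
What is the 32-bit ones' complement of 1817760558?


1817760558 ^ 4294967295 = 2477206737

2477206737


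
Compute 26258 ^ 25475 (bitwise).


0b110011010010010 ^ 0b110001110000011 = 0b10100010001 = 1297

1297


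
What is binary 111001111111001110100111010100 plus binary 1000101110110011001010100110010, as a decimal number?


111001111111001110100111010100 + 1000101110110011001010100110010 = 1111111110101100111111100000110 = 2144763654

2144763654


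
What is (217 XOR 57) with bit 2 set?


Step 1: 217 ^ 57 = 224
Step 2: 224 | (1 << 2) = 224 | 4 = 228

228


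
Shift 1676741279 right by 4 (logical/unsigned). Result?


0b1100011111100010000101010011111 >> 4 = 0b110001111110001000010101001 = 104796329

104796329


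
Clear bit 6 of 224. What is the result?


224 & ~(1 << 6) = 160

160


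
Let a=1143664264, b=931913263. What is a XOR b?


1143664264 ^ 931913263 = 1939943591

1939943591


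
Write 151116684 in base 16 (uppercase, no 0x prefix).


151116684 = 901DB8C hex

901DB8C


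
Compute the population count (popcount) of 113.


0b1110001 has 4 set bits

4


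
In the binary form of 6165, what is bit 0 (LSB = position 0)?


0b1100000010101, position 0 = 1

1


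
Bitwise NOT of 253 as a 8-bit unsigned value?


~0b11111101 = 0b10 = 2 (8-bit unsigned)

2


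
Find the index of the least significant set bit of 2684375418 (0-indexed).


0b10100000000000000101000101111010. Lowest set bit at position 1

1


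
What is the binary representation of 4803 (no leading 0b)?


4803 = 1001011000011 in binary

1001011000011


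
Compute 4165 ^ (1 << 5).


4165 ^ (1 << 5) = 4165 ^ 32 = 4197

4197


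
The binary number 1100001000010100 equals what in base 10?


1100001000010100 in decimal = 49684

49684


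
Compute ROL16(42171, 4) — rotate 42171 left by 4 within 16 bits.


Rotate 0b1010010010111011 left by 4 (16-bit) = 0b100101110111010 = 19386

19386


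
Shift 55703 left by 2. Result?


0b1101100110010111 << 2 = 0b110110011001011100 = 222812

222812


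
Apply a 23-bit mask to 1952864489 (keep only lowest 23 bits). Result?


1952864489 & 8388607 = 6707433

6707433


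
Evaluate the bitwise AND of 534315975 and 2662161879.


0b11111110110010000001111000111 & 0b10011110101011010101110111010111 = 0b11110100010010000000111000111 = 512295367

512295367


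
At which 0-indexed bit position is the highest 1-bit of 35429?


0b1000101001100101. Highest set bit at position 15

15


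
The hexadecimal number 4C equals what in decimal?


4C hex = 76 decimal

76


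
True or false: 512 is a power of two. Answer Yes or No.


0b1000000000. Only one bit set => Yes

Yes


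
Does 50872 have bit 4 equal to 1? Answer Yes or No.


0b1100011010111000, bit 4 = 1. Yes

Yes


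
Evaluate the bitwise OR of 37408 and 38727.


0b1001001000100000 | 0b1001011101000111 = 0b1001011101100111 = 38759

38759


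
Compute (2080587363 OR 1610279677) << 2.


Step 1: 2080587363 | 1610279677 = 2147221247
Step 2: 2147221247 << 2 = 8588884988

8588884988


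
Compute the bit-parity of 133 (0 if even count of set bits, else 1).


0b10000101 has 3 ones => parity 1

1


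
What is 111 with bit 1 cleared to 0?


111 & ~(1 << 1) = 109

109


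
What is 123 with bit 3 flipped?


123 ^ (1 << 3) = 123 ^ 8 = 115

115


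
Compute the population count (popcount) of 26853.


0b110100011100101 has 8 set bits

8


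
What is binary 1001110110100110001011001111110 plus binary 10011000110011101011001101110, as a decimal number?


1001110110100110001011001111110 + 10011000110011101011001101110 = 1100001111011001110110011101100 = 1642917100

1642917100


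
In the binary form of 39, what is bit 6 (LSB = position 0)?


0b100111, position 6 = 0

0


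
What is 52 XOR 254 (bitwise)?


0b110100 ^ 0b11111110 = 0b11001010 = 202

202


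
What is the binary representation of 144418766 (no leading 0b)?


144418766 = 1000100110111010011111001110 in binary

1000100110111010011111001110


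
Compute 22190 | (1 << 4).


22190 | (1 << 4) = 22190 | 16 = 22206

22206


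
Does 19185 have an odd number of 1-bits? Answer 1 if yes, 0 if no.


0b100101011110001 has 8 ones => parity 0

0


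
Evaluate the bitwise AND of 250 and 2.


0b11111010 & 0b10 = 0b10 = 2

2


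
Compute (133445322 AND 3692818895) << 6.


Step 1: 133445322 & 3692818895 = 68169930
Step 2: 68169930 << 6 = 4362875520

4362875520


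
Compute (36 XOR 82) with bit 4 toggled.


Step 1: 36 ^ 82 = 118
Step 2: 118 ^ (1 << 4) = 118 ^ 16 = 102

102


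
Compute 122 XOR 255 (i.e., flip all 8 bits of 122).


122 ^ 255 = 133

133


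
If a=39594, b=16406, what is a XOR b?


39594 ^ 16406 = 55996

55996


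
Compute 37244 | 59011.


0b1001000101111100 | 0b1110011010000011 = 0b1111011111111111 = 63487

63487


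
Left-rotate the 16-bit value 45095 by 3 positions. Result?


Rotate 0b1011000000100111 left by 3 (16-bit) = 0b1000000100111101 = 33085

33085


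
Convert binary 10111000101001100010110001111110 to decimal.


10111000101001100010110001111110 in decimal = 3097898110

3097898110


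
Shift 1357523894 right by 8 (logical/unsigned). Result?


0b1010000111010100010101110110110 >> 8 = 0b10100001110101000101011 = 5302827

5302827


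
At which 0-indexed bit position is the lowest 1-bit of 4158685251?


0b11110111111000001000000001000011. Lowest set bit at position 0

0


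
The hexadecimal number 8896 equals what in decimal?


8896 hex = 34966 decimal

34966


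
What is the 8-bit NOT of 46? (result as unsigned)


~0b101110 = 0b11010001 = 209 (8-bit unsigned)

209


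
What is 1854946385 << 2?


0b1101110100100000011110001010001 << 2 = 0b110111010010000001111000101000100 = 7419785540

7419785540


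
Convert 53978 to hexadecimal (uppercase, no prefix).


53978 = D2DA hex

D2DA


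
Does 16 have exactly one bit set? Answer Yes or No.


0b10000. Only one bit set => Yes

Yes


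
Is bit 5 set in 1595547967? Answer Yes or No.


0b1011111000110100010000100111111, bit 5 = 1. Yes

Yes


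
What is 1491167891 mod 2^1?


1491167891 & 1 = 1

1


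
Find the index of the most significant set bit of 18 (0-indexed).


0b10010. Highest set bit at position 4

4


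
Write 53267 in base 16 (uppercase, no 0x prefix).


53267 = D013 hex

D013


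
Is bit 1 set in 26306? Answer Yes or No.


0b110011011000010, bit 1 = 1. Yes

Yes


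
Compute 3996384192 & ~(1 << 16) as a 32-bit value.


3996384192 & ~(1 << 16) = 3996318656

3996318656


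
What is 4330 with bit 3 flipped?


4330 ^ (1 << 3) = 4330 ^ 8 = 4322

4322


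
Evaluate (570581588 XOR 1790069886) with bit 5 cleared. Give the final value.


Step 1: 570581588 ^ 1790069886 = 1219505706
Step 2: 1219505706 & ~(1 << 5) = 1219505674

1219505674


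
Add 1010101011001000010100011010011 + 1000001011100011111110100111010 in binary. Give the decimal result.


1010101011001000010100011010011 + 1000001011100011111110100111010 = 10010110110101100010011000001101 = 2530616845

2530616845


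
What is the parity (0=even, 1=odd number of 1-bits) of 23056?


0b101101000010000 has 5 ones => parity 1

1


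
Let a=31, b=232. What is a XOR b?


31 ^ 232 = 247

247


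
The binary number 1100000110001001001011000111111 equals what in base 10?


1100000110001001001011000111111 in decimal = 1623496255

1623496255


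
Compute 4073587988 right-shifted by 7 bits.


0b11110010110011100000010100010100 >> 7 = 0b1111001011001110000001010 = 31824906

31824906


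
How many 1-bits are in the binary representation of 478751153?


0b11100100010010010100110110001 has 13 set bits

13


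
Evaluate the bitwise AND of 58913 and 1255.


0b1110011000100001 & 0b10011100111 = 0b10000100001 = 1057

1057


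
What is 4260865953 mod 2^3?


4260865953 & 7 = 1

1


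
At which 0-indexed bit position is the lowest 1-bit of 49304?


0b1100000010011000. Lowest set bit at position 3

3


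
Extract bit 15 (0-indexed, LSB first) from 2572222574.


0b10011001010100010000000001101110, position 15 = 0

0


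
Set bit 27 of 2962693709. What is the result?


2962693709 | (1 << 27) = 2962693709 | 134217728 = 3096911437

3096911437


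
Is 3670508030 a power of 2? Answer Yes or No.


0b11011010110001111000000111111110. Multiple bits set => No

No


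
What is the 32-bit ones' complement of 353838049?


353838049 ^ 4294967295 = 3941129246

3941129246


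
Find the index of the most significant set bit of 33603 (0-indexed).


0b1000001101000011. Highest set bit at position 15

15


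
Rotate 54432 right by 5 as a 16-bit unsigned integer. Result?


Rotate 0b1101010010100000 right by 5 (16-bit) = 0b11010100101 = 1701

1701


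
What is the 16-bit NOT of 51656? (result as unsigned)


~0b1100100111001000 = 0b11011000110111 = 13879 (16-bit unsigned)

13879


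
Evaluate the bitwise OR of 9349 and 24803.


0b10010010000101 | 0b110000011100011 = 0b110010011100111 = 25831

25831


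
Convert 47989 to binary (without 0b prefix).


47989 = 1011101101110101 in binary

1011101101110101


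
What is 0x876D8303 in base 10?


876D8303 hex = 2272101123 decimal

2272101123


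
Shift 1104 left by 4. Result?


0b10001010000 << 4 = 0b100010100000000 = 17664

17664


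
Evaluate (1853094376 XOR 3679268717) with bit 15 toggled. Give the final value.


Step 1: 1853094376 ^ 3679268717 = 3040794245
Step 2: 3040794245 ^ (1 << 15) = 3040794245 ^ 32768 = 3040761477

3040761477


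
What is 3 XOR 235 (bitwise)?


0b11 ^ 0b11101011 = 0b11101000 = 232

232


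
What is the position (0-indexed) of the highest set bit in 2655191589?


0b10011110010000110000001000100101. Highest set bit at position 31

31


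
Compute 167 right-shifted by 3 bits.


0b10100111 >> 3 = 0b10100 = 20

20


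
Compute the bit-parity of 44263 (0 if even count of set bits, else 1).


0b1010110011100111 has 10 ones => parity 0

0


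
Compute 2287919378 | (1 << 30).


2287919378 | (1 << 30) = 2287919378 | 1073741824 = 3361661202

3361661202


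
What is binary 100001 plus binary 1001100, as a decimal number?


100001 + 1001100 = 1101101 = 109

109


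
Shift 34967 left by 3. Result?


0b1000100010010111 << 3 = 0b1000100010010111000 = 279736

279736


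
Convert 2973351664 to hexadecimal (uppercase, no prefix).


2973351664 = B139BEF0 hex

B139BEF0


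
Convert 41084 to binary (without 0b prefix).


41084 = 1010000001111100 in binary

1010000001111100


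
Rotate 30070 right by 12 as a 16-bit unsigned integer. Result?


Rotate 0b111010101110110 right by 12 (16-bit) = 0b101011101100111 = 22375

22375


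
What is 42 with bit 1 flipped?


42 ^ (1 << 1) = 42 ^ 2 = 40

40


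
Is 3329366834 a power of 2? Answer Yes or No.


0b11000110011100100001101100110010. Multiple bits set => No

No


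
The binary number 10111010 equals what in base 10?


10111010 in decimal = 186

186


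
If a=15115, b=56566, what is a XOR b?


15115 ^ 56566 = 59389

59389


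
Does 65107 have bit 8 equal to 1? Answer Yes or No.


0b1111111001010011, bit 8 = 0. No

No


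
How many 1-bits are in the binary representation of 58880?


0b1110011000000000 has 5 set bits

5


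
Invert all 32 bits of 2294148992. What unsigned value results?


2294148992 ^ 4294967295 = 2000818303

2000818303


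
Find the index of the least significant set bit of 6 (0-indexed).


0b110. Lowest set bit at position 1

1


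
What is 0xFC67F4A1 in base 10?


FC67F4A1 hex = 4234671265 decimal

4234671265


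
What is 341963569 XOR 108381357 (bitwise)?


0b10100011000011111001100110001 ^ 0b110011101011100010010101101 = 0b10010000101000011011110011100 = 303314844

303314844


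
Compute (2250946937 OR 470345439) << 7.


Step 1: 2250946937 | 470345439 = 2653618175
Step 2: 2653618175 << 7 = 339663126400

339663126400


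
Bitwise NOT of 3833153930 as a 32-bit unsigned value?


~0b11100100011110010100100110001010 = 0b11011100001101011011001110101 = 461813365 (32-bit unsigned)

461813365


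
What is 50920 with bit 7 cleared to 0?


50920 & ~(1 << 7) = 50792

50792


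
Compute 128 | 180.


0b10000000 | 0b10110100 = 0b10110100 = 180

180


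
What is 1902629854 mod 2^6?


1902629854 & 63 = 30

30


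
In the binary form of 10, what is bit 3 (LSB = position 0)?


0b1010, position 3 = 1

1


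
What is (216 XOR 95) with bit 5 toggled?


Step 1: 216 ^ 95 = 135
Step 2: 135 ^ (1 << 5) = 135 ^ 32 = 167

167


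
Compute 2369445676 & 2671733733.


0b10001101001110101101111100101100 & 0b10011111001111110110101111100101 = 0b10001101001110100100101100100100 = 2369407780

2369407780


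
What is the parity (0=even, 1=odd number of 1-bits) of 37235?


0b1001000101110011 has 8 ones => parity 0

0


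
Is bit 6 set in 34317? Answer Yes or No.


0b1000011000001101, bit 6 = 0. No

No


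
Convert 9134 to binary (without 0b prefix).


9134 = 10001110101110 in binary

10001110101110


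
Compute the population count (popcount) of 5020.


0b1001110011100 has 7 set bits

7


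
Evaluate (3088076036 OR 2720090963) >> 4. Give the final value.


Step 1: 3088076036 | 2720090963 = 3123793751
Step 2: 3123793751 >> 4 = 195237109

195237109


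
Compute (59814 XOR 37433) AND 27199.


Step 1: 59814 ^ 37433 = 31647
Step 2: 31647 & 27199 = 27167

27167


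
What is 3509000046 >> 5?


0b11010001001001110001011101101110 >> 5 = 0b110100010010011100010111011 = 109656251

109656251


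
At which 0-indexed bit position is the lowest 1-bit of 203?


0b11001011. Lowest set bit at position 0

0


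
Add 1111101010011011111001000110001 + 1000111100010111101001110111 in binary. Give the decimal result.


1111101010011011111001000110001 + 1000111100010111101001110111 = 10000110001111110110110010101000 = 2252303528

2252303528


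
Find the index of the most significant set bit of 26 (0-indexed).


0b11010. Highest set bit at position 4

4


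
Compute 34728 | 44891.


0b1000011110101000 | 0b1010111101011011 = 0b1010111111111011 = 45051

45051


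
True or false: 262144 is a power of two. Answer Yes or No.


0b1000000000000000000. Only one bit set => Yes

Yes


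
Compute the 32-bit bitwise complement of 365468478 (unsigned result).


~0b10101110010001001101100111110 = 0b11101010001101110110010011000001 = 3929498817 (32-bit unsigned)

3929498817


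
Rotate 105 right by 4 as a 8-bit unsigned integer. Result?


Rotate 0b1101001 right by 4 (8-bit) = 0b10010110 = 150

150


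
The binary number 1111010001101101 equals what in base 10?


1111010001101101 in decimal = 62573

62573


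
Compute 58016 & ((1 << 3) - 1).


58016 & 7 = 0

0


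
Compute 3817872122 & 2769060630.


0b11100011100100000001101011111010 & 0b10100101000011001000001100010110 = 0b10100001000000000000001000010010 = 2701132306

2701132306


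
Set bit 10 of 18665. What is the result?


18665 | (1 << 10) = 18665 | 1024 = 19689

19689


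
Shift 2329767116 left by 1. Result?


0b10001010110111010110110011001100 << 1 = 0b100010101101110101101100110011000 = 4659534232

4659534232


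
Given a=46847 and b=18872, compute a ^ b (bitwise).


46847 ^ 18872 = 65351

65351


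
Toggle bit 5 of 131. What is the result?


131 ^ (1 << 5) = 131 ^ 32 = 163

163


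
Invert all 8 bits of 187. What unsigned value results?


187 ^ 255 = 68

68


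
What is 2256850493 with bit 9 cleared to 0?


2256850493 & ~(1 << 9) = 2256849981

2256849981


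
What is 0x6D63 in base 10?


6D63 hex = 28003 decimal

28003


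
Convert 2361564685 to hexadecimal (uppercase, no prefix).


2361564685 = 8CC29E0D hex

8CC29E0D


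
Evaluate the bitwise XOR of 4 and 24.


0b100 ^ 0b11000 = 0b11100 = 28

28


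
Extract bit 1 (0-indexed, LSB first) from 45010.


0b1010111111010010, position 1 = 1

1


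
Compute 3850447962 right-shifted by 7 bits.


0b11100101100000010010110001011010 >> 7 = 0b1110010110000001001011000 = 30081624

30081624


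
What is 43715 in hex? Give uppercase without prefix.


43715 = AAC3 hex

AAC3


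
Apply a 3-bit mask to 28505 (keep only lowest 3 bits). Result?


28505 & 7 = 1

1


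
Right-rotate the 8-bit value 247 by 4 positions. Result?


Rotate 0b11110111 right by 4 (8-bit) = 0b1111111 = 127

127


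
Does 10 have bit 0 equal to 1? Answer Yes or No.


0b1010, bit 0 = 0. No

No


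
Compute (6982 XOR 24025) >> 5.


Step 1: 6982 ^ 24025 = 18079
Step 2: 18079 >> 5 = 564

564


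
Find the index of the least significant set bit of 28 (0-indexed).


0b11100. Lowest set bit at position 2

2


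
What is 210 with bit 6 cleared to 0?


210 & ~(1 << 6) = 146

146


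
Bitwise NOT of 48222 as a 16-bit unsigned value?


~0b1011110001011110 = 0b100001110100001 = 17313 (16-bit unsigned)

17313


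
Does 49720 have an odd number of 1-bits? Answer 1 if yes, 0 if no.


0b1100001000111000 has 6 ones => parity 0

0


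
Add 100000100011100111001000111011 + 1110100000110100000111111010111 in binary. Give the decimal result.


100000100011100111001000111011 + 1110100000110100000111111010111 = 10010100101010001000001000010010 = 2494071314

2494071314


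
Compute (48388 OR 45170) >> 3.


Step 1: 48388 | 45170 = 48502
Step 2: 48502 >> 3 = 6062

6062


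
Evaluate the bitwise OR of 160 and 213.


0b10100000 | 0b11010101 = 0b11110101 = 245

245


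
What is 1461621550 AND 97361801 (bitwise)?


0b1010111000111101001001100101110 & 0b101110011011001111110001001 = 0b101000011001001001100001000 = 84710152

84710152


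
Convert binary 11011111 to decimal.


11011111 in decimal = 223

223


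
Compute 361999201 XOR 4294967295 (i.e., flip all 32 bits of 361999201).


361999201 ^ 4294967295 = 3932968094

3932968094


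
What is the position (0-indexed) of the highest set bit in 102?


0b1100110. Highest set bit at position 6

6


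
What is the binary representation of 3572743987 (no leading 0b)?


3572743987 = 11010100111100111011111100110011 in binary

11010100111100111011111100110011


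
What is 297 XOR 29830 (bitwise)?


0b100101001 ^ 0b111010010000110 = 0b111010110101111 = 30127

30127


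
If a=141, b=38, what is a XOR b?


141 ^ 38 = 171

171


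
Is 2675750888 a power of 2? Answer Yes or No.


0b10011111011111001011011111101000. Multiple bits set => No

No


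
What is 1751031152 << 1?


0b1101000010111101001110101110000 << 1 = 0b11010000101111010011101011100000 = 3502062304

3502062304


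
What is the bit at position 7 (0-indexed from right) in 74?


0b1001010, position 7 = 0

0


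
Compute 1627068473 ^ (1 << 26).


1627068473 ^ (1 << 26) = 1627068473 ^ 67108864 = 1694177337

1694177337


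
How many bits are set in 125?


0b1111101 has 6 set bits

6


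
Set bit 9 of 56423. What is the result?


56423 | (1 << 9) = 56423 | 512 = 56935

56935


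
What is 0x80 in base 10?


80 hex = 128 decimal

128


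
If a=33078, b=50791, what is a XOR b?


33078 ^ 50791 = 18257

18257


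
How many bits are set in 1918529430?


0b1110010010110100110111110010110 has 18 set bits

18


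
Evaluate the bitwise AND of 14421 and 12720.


0b11100001010101 & 0b11000110110000 = 0b11000000010000 = 12304

12304


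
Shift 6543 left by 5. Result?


0b1100110001111 << 5 = 0b110011000111100000 = 209376

209376


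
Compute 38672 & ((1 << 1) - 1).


38672 & 1 = 0

0


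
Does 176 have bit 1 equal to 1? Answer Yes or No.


0b10110000, bit 1 = 0. No

No


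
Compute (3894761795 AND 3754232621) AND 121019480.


Step 1: 3894761795 & 3754232621 = 3355773185
Step 2: 3355773185 & 121019480 = 264192

264192


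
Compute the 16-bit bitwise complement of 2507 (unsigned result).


~0b100111001011 = 0b1111011000110100 = 63028 (16-bit unsigned)

63028


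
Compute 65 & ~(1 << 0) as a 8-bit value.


65 & ~(1 << 0) = 64

64


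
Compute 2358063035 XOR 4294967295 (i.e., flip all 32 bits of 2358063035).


2358063035 ^ 4294967295 = 1936904260

1936904260


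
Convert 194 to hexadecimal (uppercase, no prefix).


194 = C2 hex

C2


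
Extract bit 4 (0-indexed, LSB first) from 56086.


0b1101101100010110, position 4 = 1

1


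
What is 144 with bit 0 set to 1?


144 | (1 << 0) = 144 | 1 = 145

145


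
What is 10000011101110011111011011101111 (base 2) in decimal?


10000011101110011111011011101111 in decimal = 2210002671

2210002671


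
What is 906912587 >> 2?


0b110110000011100110001101001011 >> 2 = 0b1101100000111001100011010010 = 226728146

226728146


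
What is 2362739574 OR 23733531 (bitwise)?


0b10001100110101001000101101110110 | 0b1011010100010010100011011 = 0b10001101111111101010111101111111 = 2382278527

2382278527


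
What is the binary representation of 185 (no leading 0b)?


185 = 10111001 in binary

10111001


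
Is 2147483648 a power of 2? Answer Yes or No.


0b10000000000000000000000000000000. Only one bit set => Yes

Yes


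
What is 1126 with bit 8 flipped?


1126 ^ (1 << 8) = 1126 ^ 256 = 1382

1382


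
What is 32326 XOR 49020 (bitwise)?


0b111111001000110 ^ 0b1011111101111100 = 0b1100000100111010 = 49466

49466


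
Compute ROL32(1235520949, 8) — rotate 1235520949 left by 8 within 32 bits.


Rotate 0b1001001101001001000110110110101 left by 8 (32-bit) = 0b10100100100011011011010101001001 = 2760750409

2760750409


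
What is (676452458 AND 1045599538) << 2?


Step 1: 676452458 & 1045599538 = 676368418
Step 2: 676368418 << 2 = 2705473672

2705473672


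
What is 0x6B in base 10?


6B hex = 107 decimal

107


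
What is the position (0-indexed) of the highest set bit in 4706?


0b1001001100010. Highest set bit at position 12

12


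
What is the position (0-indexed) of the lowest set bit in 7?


0b111. Lowest set bit at position 0

0


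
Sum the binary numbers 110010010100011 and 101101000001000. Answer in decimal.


110010010100011 + 101101000001000 = 1011111010101011 = 48811

48811


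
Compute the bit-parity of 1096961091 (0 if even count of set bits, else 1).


0b1000001011000100100110001000011 has 11 ones => parity 1

1


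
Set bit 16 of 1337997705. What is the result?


1337997705 | (1 << 16) = 1337997705 | 65536 = 1338063241

1338063241


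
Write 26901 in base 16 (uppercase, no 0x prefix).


26901 = 6915 hex

6915


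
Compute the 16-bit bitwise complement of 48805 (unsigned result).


~0b1011111010100101 = 0b100000101011010 = 16730 (16-bit unsigned)

16730


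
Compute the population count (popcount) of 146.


0b10010010 has 3 set bits

3


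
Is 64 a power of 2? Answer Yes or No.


0b1000000. Only one bit set => Yes

Yes


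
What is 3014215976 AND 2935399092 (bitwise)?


0b10110011101010010100100100101000 & 0b10101110111101101010001010110100 = 0b10100010101000000000000000100000 = 2728394784

2728394784


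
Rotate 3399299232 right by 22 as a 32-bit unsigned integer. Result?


Rotate 0b11001010100111010011000010100000 right by 22 (32-bit) = 0b1110100110000101000001100101010 = 1958904618

1958904618


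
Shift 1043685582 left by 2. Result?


0b111110001101010110000011001110 << 2 = 0b11111000110101011000001100111000 = 4174742328

4174742328


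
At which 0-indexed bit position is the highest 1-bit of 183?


0b10110111. Highest set bit at position 7

7


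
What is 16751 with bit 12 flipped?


16751 ^ (1 << 12) = 16751 ^ 4096 = 20847

20847


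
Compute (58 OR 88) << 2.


Step 1: 58 | 88 = 122
Step 2: 122 << 2 = 488

488


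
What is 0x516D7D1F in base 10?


516D7D1F hex = 1366129951 decimal

1366129951


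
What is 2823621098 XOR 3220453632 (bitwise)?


0b10101000010011010000100111101010 ^ 0b10111111111101000011100100000000 = 0b10111101110010011000011101010 = 398012650

398012650


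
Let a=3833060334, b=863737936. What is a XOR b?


3833060334 ^ 863737936 = 3607905214

3607905214


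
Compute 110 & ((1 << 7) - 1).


110 & 127 = 110

110


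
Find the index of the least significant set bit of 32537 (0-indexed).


0b111111100011001. Lowest set bit at position 0

0


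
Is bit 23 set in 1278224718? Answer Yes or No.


0b1001100001100000010100101001110, bit 23 = 0. No

No


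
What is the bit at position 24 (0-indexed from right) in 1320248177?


0b1001110101100010110001101110001, position 24 = 0

0


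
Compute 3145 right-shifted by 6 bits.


0b110001001001 >> 6 = 0b110001 = 49

49


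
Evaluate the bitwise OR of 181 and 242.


0b10110101 | 0b11110010 = 0b11110111 = 247

247


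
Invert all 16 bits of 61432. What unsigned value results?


61432 ^ 65535 = 4103

4103


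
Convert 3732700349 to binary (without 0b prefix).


3732700349 = 11011110011111000111110010111101 in binary

11011110011111000111110010111101


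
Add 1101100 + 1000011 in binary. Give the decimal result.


1101100 + 1000011 = 10101111 = 175

175


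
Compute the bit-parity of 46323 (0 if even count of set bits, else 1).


0b1011010011110011 has 10 ones => parity 0

0


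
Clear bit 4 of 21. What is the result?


21 & ~(1 << 4) = 5

5


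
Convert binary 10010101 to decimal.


10010101 in decimal = 149

149


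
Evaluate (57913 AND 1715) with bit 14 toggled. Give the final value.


Step 1: 57913 & 1715 = 561
Step 2: 561 ^ (1 << 14) = 561 ^ 16384 = 16945

16945


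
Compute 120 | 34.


0b1111000 | 0b100010 = 0b1111010 = 122

122


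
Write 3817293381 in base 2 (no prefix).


3817293381 = 11100011100001110100011001000101 in binary

11100011100001110100011001000101


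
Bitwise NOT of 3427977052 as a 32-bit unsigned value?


~0b11001100010100101100011101011100 = 0b110011101011010011100010100011 = 866990243 (32-bit unsigned)

866990243


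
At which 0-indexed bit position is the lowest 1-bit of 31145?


0b111100110101001. Lowest set bit at position 0

0


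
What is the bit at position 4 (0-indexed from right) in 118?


0b1110110, position 4 = 1

1


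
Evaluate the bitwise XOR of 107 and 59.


0b1101011 ^ 0b111011 = 0b1010000 = 80

80


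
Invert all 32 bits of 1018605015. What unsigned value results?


1018605015 ^ 4294967295 = 3276362280

3276362280


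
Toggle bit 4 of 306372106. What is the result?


306372106 ^ (1 << 4) = 306372106 ^ 16 = 306372122

306372122


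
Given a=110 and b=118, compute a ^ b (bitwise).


110 ^ 118 = 24

24


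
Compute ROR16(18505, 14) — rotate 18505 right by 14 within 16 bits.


Rotate 0b100100001001001 right by 14 (16-bit) = 0b10000100100101 = 8485

8485


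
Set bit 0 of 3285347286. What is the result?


3285347286 | (1 << 0) = 3285347286 | 1 = 3285347287

3285347287


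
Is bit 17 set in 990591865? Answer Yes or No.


0b111011000010110011101101111001, bit 17 = 1. Yes

Yes


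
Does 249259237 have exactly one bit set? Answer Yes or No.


0b1110110110110110010011100101. Multiple bits set => No

No


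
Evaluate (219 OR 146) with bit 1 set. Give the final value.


Step 1: 219 | 146 = 219
Step 2: 219 | (1 << 1) = 219 | 2 = 219

219


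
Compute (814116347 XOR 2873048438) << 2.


Step 1: 814116347 ^ 2873048438 = 2612613261
Step 2: 2612613261 << 2 = 10450453044

10450453044


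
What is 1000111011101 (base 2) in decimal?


1000111011101 in decimal = 4573

4573


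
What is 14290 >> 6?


0b11011111010010 >> 6 = 0b11011111 = 223

223


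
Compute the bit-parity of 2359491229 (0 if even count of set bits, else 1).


0b10001100101000101111101010011101 has 17 ones => parity 1

1


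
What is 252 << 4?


0b11111100 << 4 = 0b111111000000 = 4032

4032


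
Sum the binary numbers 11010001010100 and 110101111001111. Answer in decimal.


11010001010100 + 110101111001111 = 1010000000100011 = 40995

40995


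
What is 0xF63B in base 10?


F63B hex = 63035 decimal

63035


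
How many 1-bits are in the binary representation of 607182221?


0b100100001100001101110110001101 has 14 set bits

14


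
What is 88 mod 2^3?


88 & 7 = 0

0


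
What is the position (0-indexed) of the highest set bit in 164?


0b10100100. Highest set bit at position 7

7


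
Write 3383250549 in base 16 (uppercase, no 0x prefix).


3383250549 = C9A84E75 hex

C9A84E75


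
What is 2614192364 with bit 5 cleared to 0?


2614192364 & ~(1 << 5) = 2614192332

2614192332


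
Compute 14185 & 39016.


0b11011101101001 & 0b1001100001101000 = 0b1000001101000 = 4200

4200


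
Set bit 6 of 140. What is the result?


140 | (1 << 6) = 140 | 64 = 204

204


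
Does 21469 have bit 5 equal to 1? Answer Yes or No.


0b101001111011101, bit 5 = 0. No

No


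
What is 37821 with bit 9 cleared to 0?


37821 & ~(1 << 9) = 37309

37309
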